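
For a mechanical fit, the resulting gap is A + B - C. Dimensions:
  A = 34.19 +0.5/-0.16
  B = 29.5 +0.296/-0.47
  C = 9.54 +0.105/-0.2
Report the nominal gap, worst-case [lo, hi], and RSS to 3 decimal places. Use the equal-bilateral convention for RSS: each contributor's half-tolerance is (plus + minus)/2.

Stack each dimension's contribution:
  +A: nom +34.190 → Σnom=34.190; wc +0.500/-0.160 → slack +0.500/-0.160; half-tol=0.330, Σhalf²=0.108900
  +B: nom +29.500 → Σnom=63.690; wc +0.296/-0.470 → slack +0.796/-0.630; half-tol=0.383, Σhalf²=0.255589
  -C: nom -9.540 → Σnom=54.150; wc +0.200/-0.105 → slack +0.996/-0.735; half-tol=0.152, Σhalf²=0.278845
Nominal = 54.150. Worst-case = [54.150 - 0.735, 54.150 + 0.996] = [53.415, 55.146]. RSS = √0.278845 = 0.528.

nominal=54.150 wc=[53.415,55.146] rss=0.528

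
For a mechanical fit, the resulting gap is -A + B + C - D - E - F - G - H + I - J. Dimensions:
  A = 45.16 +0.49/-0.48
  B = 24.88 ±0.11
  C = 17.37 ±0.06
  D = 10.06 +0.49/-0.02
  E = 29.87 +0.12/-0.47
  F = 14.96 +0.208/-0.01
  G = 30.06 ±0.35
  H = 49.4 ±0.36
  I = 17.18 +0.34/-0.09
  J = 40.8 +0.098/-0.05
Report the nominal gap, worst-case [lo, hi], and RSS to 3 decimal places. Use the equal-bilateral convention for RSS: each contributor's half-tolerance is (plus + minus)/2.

Stack each dimension's contribution:
  -A: nom -45.160 → Σnom=-45.160; wc +0.480/-0.490 → slack +0.480/-0.490; half-tol=0.485, Σhalf²=0.235225
  +B: nom +24.880 → Σnom=-20.280; wc +0.110/-0.110 → slack +0.590/-0.600; half-tol=0.110, Σhalf²=0.247325
  +C: nom +17.370 → Σnom=-2.910; wc +0.060/-0.060 → slack +0.650/-0.660; half-tol=0.060, Σhalf²=0.250925
  -D: nom -10.060 → Σnom=-12.970; wc +0.020/-0.490 → slack +0.670/-1.150; half-tol=0.255, Σhalf²=0.315950
  -E: nom -29.870 → Σnom=-42.840; wc +0.470/-0.120 → slack +1.140/-1.270; half-tol=0.295, Σhalf²=0.402975
  -F: nom -14.960 → Σnom=-57.800; wc +0.010/-0.208 → slack +1.150/-1.478; half-tol=0.109, Σhalf²=0.414856
  -G: nom -30.060 → Σnom=-87.860; wc +0.350/-0.350 → slack +1.500/-1.828; half-tol=0.350, Σhalf²=0.537356
  -H: nom -49.400 → Σnom=-137.260; wc +0.360/-0.360 → slack +1.860/-2.188; half-tol=0.360, Σhalf²=0.666956
  +I: nom +17.180 → Σnom=-120.080; wc +0.340/-0.090 → slack +2.200/-2.278; half-tol=0.215, Σhalf²=0.713181
  -J: nom -40.800 → Σnom=-160.880; wc +0.050/-0.098 → slack +2.250/-2.376; half-tol=0.074, Σhalf²=0.718657
Nominal = -160.880. Worst-case = [-160.880 - 2.376, -160.880 + 2.250] = [-163.256, -158.630]. RSS = √0.718657 = 0.848.

nominal=-160.880 wc=[-163.256,-158.630] rss=0.848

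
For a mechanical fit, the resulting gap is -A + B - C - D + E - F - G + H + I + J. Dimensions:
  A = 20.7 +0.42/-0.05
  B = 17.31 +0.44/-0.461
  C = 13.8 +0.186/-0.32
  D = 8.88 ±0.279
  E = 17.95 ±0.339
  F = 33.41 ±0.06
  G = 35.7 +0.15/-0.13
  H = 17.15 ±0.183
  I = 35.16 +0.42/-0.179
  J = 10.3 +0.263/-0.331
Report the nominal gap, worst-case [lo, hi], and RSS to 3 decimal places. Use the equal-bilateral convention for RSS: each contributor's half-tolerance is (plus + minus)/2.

nominal=-14.620 wc=[-17.208,-12.136] rss=0.866

Stack each dimension's contribution:
  -A: nom -20.700 → Σnom=-20.700; wc +0.050/-0.420 → slack +0.050/-0.420; half-tol=0.235, Σhalf²=0.055225
  +B: nom +17.310 → Σnom=-3.390; wc +0.440/-0.461 → slack +0.490/-0.881; half-tol=0.451, Σhalf²=0.258175
  -C: nom -13.800 → Σnom=-17.190; wc +0.320/-0.186 → slack +0.810/-1.067; half-tol=0.253, Σhalf²=0.322184
  -D: nom -8.880 → Σnom=-26.070; wc +0.279/-0.279 → slack +1.089/-1.346; half-tol=0.279, Σhalf²=0.400025
  +E: nom +17.950 → Σnom=-8.120; wc +0.339/-0.339 → slack +1.428/-1.685; half-tol=0.339, Σhalf²=0.514946
  -F: nom -33.410 → Σnom=-41.530; wc +0.060/-0.060 → slack +1.488/-1.745; half-tol=0.060, Σhalf²=0.518546
  -G: nom -35.700 → Σnom=-77.230; wc +0.130/-0.150 → slack +1.618/-1.895; half-tol=0.140, Σhalf²=0.538146
  +H: nom +17.150 → Σnom=-60.080; wc +0.183/-0.183 → slack +1.801/-2.078; half-tol=0.183, Σhalf²=0.571635
  +I: nom +35.160 → Σnom=-24.920; wc +0.420/-0.179 → slack +2.221/-2.257; half-tol=0.299, Σhalf²=0.661336
  +J: nom +10.300 → Σnom=-14.620; wc +0.263/-0.331 → slack +2.484/-2.588; half-tol=0.297, Σhalf²=0.749545
Nominal = -14.620. Worst-case = [-14.620 - 2.588, -14.620 + 2.484] = [-17.208, -12.136]. RSS = √0.749545 = 0.866.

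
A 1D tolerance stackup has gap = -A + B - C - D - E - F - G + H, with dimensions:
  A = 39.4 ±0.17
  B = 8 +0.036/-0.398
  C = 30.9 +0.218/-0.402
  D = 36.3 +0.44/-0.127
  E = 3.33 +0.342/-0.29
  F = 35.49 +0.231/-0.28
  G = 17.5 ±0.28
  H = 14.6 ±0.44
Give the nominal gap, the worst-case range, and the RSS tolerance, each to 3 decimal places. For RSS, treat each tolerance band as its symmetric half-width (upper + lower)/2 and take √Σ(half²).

Stack each dimension's contribution:
  -A: nom -39.400 → Σnom=-39.400; wc +0.170/-0.170 → slack +0.170/-0.170; half-tol=0.170, Σhalf²=0.028900
  +B: nom +8.000 → Σnom=-31.400; wc +0.036/-0.398 → slack +0.206/-0.568; half-tol=0.217, Σhalf²=0.075989
  -C: nom -30.900 → Σnom=-62.300; wc +0.402/-0.218 → slack +0.608/-0.786; half-tol=0.310, Σhalf²=0.172089
  -D: nom -36.300 → Σnom=-98.600; wc +0.127/-0.440 → slack +0.735/-1.226; half-tol=0.283, Σhalf²=0.252461
  -E: nom -3.330 → Σnom=-101.930; wc +0.290/-0.342 → slack +1.025/-1.568; half-tol=0.316, Σhalf²=0.352317
  -F: nom -35.490 → Σnom=-137.420; wc +0.280/-0.231 → slack +1.305/-1.799; half-tol=0.256, Σhalf²=0.417597
  -G: nom -17.500 → Σnom=-154.920; wc +0.280/-0.280 → slack +1.585/-2.079; half-tol=0.280, Σhalf²=0.495997
  +H: nom +14.600 → Σnom=-140.320; wc +0.440/-0.440 → slack +2.025/-2.519; half-tol=0.440, Σhalf²=0.689597
Nominal = -140.320. Worst-case = [-140.320 - 2.519, -140.320 + 2.025] = [-142.839, -138.295]. RSS = √0.689597 = 0.830.

nominal=-140.320 wc=[-142.839,-138.295] rss=0.830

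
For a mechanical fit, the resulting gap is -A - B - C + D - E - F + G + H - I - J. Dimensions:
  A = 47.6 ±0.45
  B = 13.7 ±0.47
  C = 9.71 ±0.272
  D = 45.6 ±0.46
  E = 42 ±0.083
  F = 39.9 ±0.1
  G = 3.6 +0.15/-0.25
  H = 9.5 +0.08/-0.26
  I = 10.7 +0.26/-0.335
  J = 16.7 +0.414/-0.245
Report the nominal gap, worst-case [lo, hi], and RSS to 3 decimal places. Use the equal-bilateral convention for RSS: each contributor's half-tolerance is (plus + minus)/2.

Stack each dimension's contribution:
  -A: nom -47.600 → Σnom=-47.600; wc +0.450/-0.450 → slack +0.450/-0.450; half-tol=0.450, Σhalf²=0.202500
  -B: nom -13.700 → Σnom=-61.300; wc +0.470/-0.470 → slack +0.920/-0.920; half-tol=0.470, Σhalf²=0.423400
  -C: nom -9.710 → Σnom=-71.010; wc +0.272/-0.272 → slack +1.192/-1.192; half-tol=0.272, Σhalf²=0.497384
  +D: nom +45.600 → Σnom=-25.410; wc +0.460/-0.460 → slack +1.652/-1.652; half-tol=0.460, Σhalf²=0.708984
  -E: nom -42.000 → Σnom=-67.410; wc +0.083/-0.083 → slack +1.735/-1.735; half-tol=0.083, Σhalf²=0.715873
  -F: nom -39.900 → Σnom=-107.310; wc +0.100/-0.100 → slack +1.835/-1.835; half-tol=0.100, Σhalf²=0.725873
  +G: nom +3.600 → Σnom=-103.710; wc +0.150/-0.250 → slack +1.985/-2.085; half-tol=0.200, Σhalf²=0.765873
  +H: nom +9.500 → Σnom=-94.210; wc +0.080/-0.260 → slack +2.065/-2.345; half-tol=0.170, Σhalf²=0.794773
  -I: nom -10.700 → Σnom=-104.910; wc +0.335/-0.260 → slack +2.400/-2.605; half-tol=0.297, Σhalf²=0.883279
  -J: nom -16.700 → Σnom=-121.610; wc +0.245/-0.414 → slack +2.645/-3.019; half-tol=0.330, Σhalf²=0.991850
Nominal = -121.610. Worst-case = [-121.610 - 3.019, -121.610 + 2.645] = [-124.629, -118.965]. RSS = √0.991850 = 0.996.

nominal=-121.610 wc=[-124.629,-118.965] rss=0.996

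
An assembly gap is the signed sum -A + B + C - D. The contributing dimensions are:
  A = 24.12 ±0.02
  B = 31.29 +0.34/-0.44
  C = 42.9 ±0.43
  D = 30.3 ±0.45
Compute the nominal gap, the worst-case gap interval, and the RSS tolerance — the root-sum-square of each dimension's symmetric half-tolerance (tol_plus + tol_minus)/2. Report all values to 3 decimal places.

nominal=19.770 wc=[18.430,21.010] rss=0.735

Stack each dimension's contribution:
  -A: nom -24.120 → Σnom=-24.120; wc +0.020/-0.020 → slack +0.020/-0.020; half-tol=0.020, Σhalf²=0.000400
  +B: nom +31.290 → Σnom=7.170; wc +0.340/-0.440 → slack +0.360/-0.460; half-tol=0.390, Σhalf²=0.152500
  +C: nom +42.900 → Σnom=50.070; wc +0.430/-0.430 → slack +0.790/-0.890; half-tol=0.430, Σhalf²=0.337400
  -D: nom -30.300 → Σnom=19.770; wc +0.450/-0.450 → slack +1.240/-1.340; half-tol=0.450, Σhalf²=0.539900
Nominal = 19.770. Worst-case = [19.770 - 1.340, 19.770 + 1.240] = [18.430, 21.010]. RSS = √0.539900 = 0.735.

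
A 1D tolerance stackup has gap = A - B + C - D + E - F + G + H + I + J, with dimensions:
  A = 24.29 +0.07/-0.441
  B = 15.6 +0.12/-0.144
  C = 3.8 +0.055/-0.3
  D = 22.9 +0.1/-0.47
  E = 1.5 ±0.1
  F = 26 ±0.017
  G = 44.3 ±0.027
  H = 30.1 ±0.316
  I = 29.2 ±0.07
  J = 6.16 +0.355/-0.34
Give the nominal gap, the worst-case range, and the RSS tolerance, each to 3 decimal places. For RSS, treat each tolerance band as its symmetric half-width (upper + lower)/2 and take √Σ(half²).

nominal=74.850 wc=[73.019,76.474] rss=0.657

Stack each dimension's contribution:
  +A: nom +24.290 → Σnom=24.290; wc +0.070/-0.441 → slack +0.070/-0.441; half-tol=0.256, Σhalf²=0.065280
  -B: nom -15.600 → Σnom=8.690; wc +0.144/-0.120 → slack +0.214/-0.561; half-tol=0.132, Σhalf²=0.082704
  +C: nom +3.800 → Σnom=12.490; wc +0.055/-0.300 → slack +0.269/-0.861; half-tol=0.177, Σhalf²=0.114211
  -D: nom -22.900 → Σnom=-10.410; wc +0.470/-0.100 → slack +0.739/-0.961; half-tol=0.285, Σhalf²=0.195435
  +E: nom +1.500 → Σnom=-8.910; wc +0.100/-0.100 → slack +0.839/-1.061; half-tol=0.100, Σhalf²=0.205435
  -F: nom -26.000 → Σnom=-34.910; wc +0.017/-0.017 → slack +0.856/-1.078; half-tol=0.017, Σhalf²=0.205725
  +G: nom +44.300 → Σnom=9.390; wc +0.027/-0.027 → slack +0.883/-1.105; half-tol=0.027, Σhalf²=0.206454
  +H: nom +30.100 → Σnom=39.490; wc +0.316/-0.316 → slack +1.199/-1.421; half-tol=0.316, Σhalf²=0.306310
  +I: nom +29.200 → Σnom=68.690; wc +0.070/-0.070 → slack +1.269/-1.491; half-tol=0.070, Σhalf²=0.311210
  +J: nom +6.160 → Σnom=74.850; wc +0.355/-0.340 → slack +1.624/-1.831; half-tol=0.348, Σhalf²=0.431966
Nominal = 74.850. Worst-case = [74.850 - 1.831, 74.850 + 1.624] = [73.019, 76.474]. RSS = √0.431966 = 0.657.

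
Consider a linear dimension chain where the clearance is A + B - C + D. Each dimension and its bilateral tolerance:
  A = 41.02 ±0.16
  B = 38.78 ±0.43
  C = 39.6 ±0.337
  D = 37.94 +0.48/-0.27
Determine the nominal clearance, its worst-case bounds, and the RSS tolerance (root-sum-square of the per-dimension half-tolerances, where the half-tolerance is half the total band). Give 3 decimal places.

nominal=78.140 wc=[76.943,79.547] rss=0.682

Stack each dimension's contribution:
  +A: nom +41.020 → Σnom=41.020; wc +0.160/-0.160 → slack +0.160/-0.160; half-tol=0.160, Σhalf²=0.025600
  +B: nom +38.780 → Σnom=79.800; wc +0.430/-0.430 → slack +0.590/-0.590; half-tol=0.430, Σhalf²=0.210500
  -C: nom -39.600 → Σnom=40.200; wc +0.337/-0.337 → slack +0.927/-0.927; half-tol=0.337, Σhalf²=0.324069
  +D: nom +37.940 → Σnom=78.140; wc +0.480/-0.270 → slack +1.407/-1.197; half-tol=0.375, Σhalf²=0.464694
Nominal = 78.140. Worst-case = [78.140 - 1.197, 78.140 + 1.407] = [76.943, 79.547]. RSS = √0.464694 = 0.682.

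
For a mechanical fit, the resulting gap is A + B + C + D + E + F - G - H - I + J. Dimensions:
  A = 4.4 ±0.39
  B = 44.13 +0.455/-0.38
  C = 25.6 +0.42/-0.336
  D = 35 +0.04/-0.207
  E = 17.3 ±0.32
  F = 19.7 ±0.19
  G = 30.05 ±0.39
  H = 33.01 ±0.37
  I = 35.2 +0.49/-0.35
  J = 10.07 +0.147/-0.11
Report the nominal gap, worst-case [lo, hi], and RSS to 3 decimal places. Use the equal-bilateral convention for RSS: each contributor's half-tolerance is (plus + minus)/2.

nominal=57.940 wc=[54.757,61.012] rss=1.051

Stack each dimension's contribution:
  +A: nom +4.400 → Σnom=4.400; wc +0.390/-0.390 → slack +0.390/-0.390; half-tol=0.390, Σhalf²=0.152100
  +B: nom +44.130 → Σnom=48.530; wc +0.455/-0.380 → slack +0.845/-0.770; half-tol=0.417, Σhalf²=0.326406
  +C: nom +25.600 → Σnom=74.130; wc +0.420/-0.336 → slack +1.265/-1.106; half-tol=0.378, Σhalf²=0.469290
  +D: nom +35.000 → Σnom=109.130; wc +0.040/-0.207 → slack +1.305/-1.313; half-tol=0.123, Σhalf²=0.484543
  +E: nom +17.300 → Σnom=126.430; wc +0.320/-0.320 → slack +1.625/-1.633; half-tol=0.320, Σhalf²=0.586943
  +F: nom +19.700 → Σnom=146.130; wc +0.190/-0.190 → slack +1.815/-1.823; half-tol=0.190, Σhalf²=0.623043
  -G: nom -30.050 → Σnom=116.080; wc +0.390/-0.390 → slack +2.205/-2.213; half-tol=0.390, Σhalf²=0.775143
  -H: nom -33.010 → Σnom=83.070; wc +0.370/-0.370 → slack +2.575/-2.583; half-tol=0.370, Σhalf²=0.912043
  -I: nom -35.200 → Σnom=47.870; wc +0.350/-0.490 → slack +2.925/-3.073; half-tol=0.420, Σhalf²=1.088442
  +J: nom +10.070 → Σnom=57.940; wc +0.147/-0.110 → slack +3.072/-3.183; half-tol=0.129, Σhalf²=1.104955
Nominal = 57.940. Worst-case = [57.940 - 3.183, 57.940 + 3.072] = [54.757, 61.012]. RSS = √1.104955 = 1.051.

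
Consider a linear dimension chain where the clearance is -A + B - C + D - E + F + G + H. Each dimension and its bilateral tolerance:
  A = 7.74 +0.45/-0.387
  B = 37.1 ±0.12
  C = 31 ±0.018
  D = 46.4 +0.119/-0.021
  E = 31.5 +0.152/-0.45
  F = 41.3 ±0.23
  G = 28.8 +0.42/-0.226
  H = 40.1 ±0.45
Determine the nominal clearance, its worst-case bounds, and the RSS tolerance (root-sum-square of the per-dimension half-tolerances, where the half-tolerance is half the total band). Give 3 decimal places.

nominal=123.460 wc=[121.793,125.654] rss=0.803

Stack each dimension's contribution:
  -A: nom -7.740 → Σnom=-7.740; wc +0.387/-0.450 → slack +0.387/-0.450; half-tol=0.418, Σhalf²=0.175142
  +B: nom +37.100 → Σnom=29.360; wc +0.120/-0.120 → slack +0.507/-0.570; half-tol=0.120, Σhalf²=0.189542
  -C: nom -31.000 → Σnom=-1.640; wc +0.018/-0.018 → slack +0.525/-0.588; half-tol=0.018, Σhalf²=0.189866
  +D: nom +46.400 → Σnom=44.760; wc +0.119/-0.021 → slack +0.644/-0.609; half-tol=0.070, Σhalf²=0.194766
  -E: nom -31.500 → Σnom=13.260; wc +0.450/-0.152 → slack +1.094/-0.761; half-tol=0.301, Σhalf²=0.285367
  +F: nom +41.300 → Σnom=54.560; wc +0.230/-0.230 → slack +1.324/-0.991; half-tol=0.230, Σhalf²=0.338267
  +G: nom +28.800 → Σnom=83.360; wc +0.420/-0.226 → slack +1.744/-1.217; half-tol=0.323, Σhalf²=0.442596
  +H: nom +40.100 → Σnom=123.460; wc +0.450/-0.450 → slack +2.194/-1.667; half-tol=0.450, Σhalf²=0.645096
Nominal = 123.460. Worst-case = [123.460 - 1.667, 123.460 + 2.194] = [121.793, 125.654]. RSS = √0.645096 = 0.803.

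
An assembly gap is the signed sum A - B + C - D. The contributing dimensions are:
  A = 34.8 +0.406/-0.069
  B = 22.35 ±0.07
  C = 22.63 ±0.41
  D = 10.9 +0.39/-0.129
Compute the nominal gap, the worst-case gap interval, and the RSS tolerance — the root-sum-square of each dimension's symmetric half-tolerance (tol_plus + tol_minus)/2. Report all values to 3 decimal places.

nominal=24.180 wc=[23.241,25.195] rss=0.545

Stack each dimension's contribution:
  +A: nom +34.800 → Σnom=34.800; wc +0.406/-0.069 → slack +0.406/-0.069; half-tol=0.238, Σhalf²=0.056406
  -B: nom -22.350 → Σnom=12.450; wc +0.070/-0.070 → slack +0.476/-0.139; half-tol=0.070, Σhalf²=0.061306
  +C: nom +22.630 → Σnom=35.080; wc +0.410/-0.410 → slack +0.886/-0.549; half-tol=0.410, Σhalf²=0.229406
  -D: nom -10.900 → Σnom=24.180; wc +0.129/-0.390 → slack +1.015/-0.939; half-tol=0.260, Σhalf²=0.296746
Nominal = 24.180. Worst-case = [24.180 - 0.939, 24.180 + 1.015] = [23.241, 25.195]. RSS = √0.296746 = 0.545.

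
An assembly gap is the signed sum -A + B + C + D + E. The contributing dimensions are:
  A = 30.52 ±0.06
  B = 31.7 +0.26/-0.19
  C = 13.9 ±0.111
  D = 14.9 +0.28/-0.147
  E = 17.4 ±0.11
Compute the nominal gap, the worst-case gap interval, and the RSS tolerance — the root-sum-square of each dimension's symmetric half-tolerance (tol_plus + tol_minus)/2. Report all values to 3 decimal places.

Stack each dimension's contribution:
  -A: nom -30.520 → Σnom=-30.520; wc +0.060/-0.060 → slack +0.060/-0.060; half-tol=0.060, Σhalf²=0.003600
  +B: nom +31.700 → Σnom=1.180; wc +0.260/-0.190 → slack +0.320/-0.250; half-tol=0.225, Σhalf²=0.054225
  +C: nom +13.900 → Σnom=15.080; wc +0.111/-0.111 → slack +0.431/-0.361; half-tol=0.111, Σhalf²=0.066546
  +D: nom +14.900 → Σnom=29.980; wc +0.280/-0.147 → slack +0.711/-0.508; half-tol=0.214, Σhalf²=0.112128
  +E: nom +17.400 → Σnom=47.380; wc +0.110/-0.110 → slack +0.821/-0.618; half-tol=0.110, Σhalf²=0.124228
Nominal = 47.380. Worst-case = [47.380 - 0.618, 47.380 + 0.821] = [46.762, 48.201]. RSS = √0.124228 = 0.352.

nominal=47.380 wc=[46.762,48.201] rss=0.352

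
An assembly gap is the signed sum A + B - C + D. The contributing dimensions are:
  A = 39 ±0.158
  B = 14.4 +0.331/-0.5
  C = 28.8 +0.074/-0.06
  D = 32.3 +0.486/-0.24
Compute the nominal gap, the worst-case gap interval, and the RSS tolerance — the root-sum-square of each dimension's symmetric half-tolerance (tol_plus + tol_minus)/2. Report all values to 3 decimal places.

Stack each dimension's contribution:
  +A: nom +39.000 → Σnom=39.000; wc +0.158/-0.158 → slack +0.158/-0.158; half-tol=0.158, Σhalf²=0.024964
  +B: nom +14.400 → Σnom=53.400; wc +0.331/-0.500 → slack +0.489/-0.658; half-tol=0.415, Σhalf²=0.197604
  -C: nom -28.800 → Σnom=24.600; wc +0.060/-0.074 → slack +0.549/-0.732; half-tol=0.067, Σhalf²=0.202093
  +D: nom +32.300 → Σnom=56.900; wc +0.486/-0.240 → slack +1.035/-0.972; half-tol=0.363, Σhalf²=0.333862
Nominal = 56.900. Worst-case = [56.900 - 0.972, 56.900 + 1.035] = [55.928, 57.935]. RSS = √0.333862 = 0.578.

nominal=56.900 wc=[55.928,57.935] rss=0.578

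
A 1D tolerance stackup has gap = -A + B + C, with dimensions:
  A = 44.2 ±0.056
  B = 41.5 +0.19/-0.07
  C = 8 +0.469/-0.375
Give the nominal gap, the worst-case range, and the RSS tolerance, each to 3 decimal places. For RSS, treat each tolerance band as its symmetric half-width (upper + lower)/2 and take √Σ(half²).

nominal=5.300 wc=[4.799,6.015] rss=0.445

Stack each dimension's contribution:
  -A: nom -44.200 → Σnom=-44.200; wc +0.056/-0.056 → slack +0.056/-0.056; half-tol=0.056, Σhalf²=0.003136
  +B: nom +41.500 → Σnom=-2.700; wc +0.190/-0.070 → slack +0.246/-0.126; half-tol=0.130, Σhalf²=0.020036
  +C: nom +8.000 → Σnom=5.300; wc +0.469/-0.375 → slack +0.715/-0.501; half-tol=0.422, Σhalf²=0.198120
Nominal = 5.300. Worst-case = [5.300 - 0.501, 5.300 + 0.715] = [4.799, 6.015]. RSS = √0.198120 = 0.445.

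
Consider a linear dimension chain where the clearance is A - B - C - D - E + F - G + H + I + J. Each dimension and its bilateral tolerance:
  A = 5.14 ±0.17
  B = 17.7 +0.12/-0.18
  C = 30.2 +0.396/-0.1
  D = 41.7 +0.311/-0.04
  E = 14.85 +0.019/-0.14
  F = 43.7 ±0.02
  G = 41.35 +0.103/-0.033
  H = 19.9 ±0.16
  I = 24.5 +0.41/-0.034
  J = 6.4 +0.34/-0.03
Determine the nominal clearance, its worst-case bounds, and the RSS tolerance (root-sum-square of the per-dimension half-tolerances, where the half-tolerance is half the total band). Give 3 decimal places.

Stack each dimension's contribution:
  +A: nom +5.140 → Σnom=5.140; wc +0.170/-0.170 → slack +0.170/-0.170; half-tol=0.170, Σhalf²=0.028900
  -B: nom -17.700 → Σnom=-12.560; wc +0.180/-0.120 → slack +0.350/-0.290; half-tol=0.150, Σhalf²=0.051400
  -C: nom -30.200 → Σnom=-42.760; wc +0.100/-0.396 → slack +0.450/-0.686; half-tol=0.248, Σhalf²=0.112904
  -D: nom -41.700 → Σnom=-84.460; wc +0.040/-0.311 → slack +0.490/-0.997; half-tol=0.175, Σhalf²=0.143704
  -E: nom -14.850 → Σnom=-99.310; wc +0.140/-0.019 → slack +0.630/-1.016; half-tol=0.080, Σhalf²=0.150025
  +F: nom +43.700 → Σnom=-55.610; wc +0.020/-0.020 → slack +0.650/-1.036; half-tol=0.020, Σhalf²=0.150425
  -G: nom -41.350 → Σnom=-96.960; wc +0.033/-0.103 → slack +0.683/-1.139; half-tol=0.068, Σhalf²=0.155049
  +H: nom +19.900 → Σnom=-77.060; wc +0.160/-0.160 → slack +0.843/-1.299; half-tol=0.160, Σhalf²=0.180649
  +I: nom +24.500 → Σnom=-52.560; wc +0.410/-0.034 → slack +1.253/-1.333; half-tol=0.222, Σhalf²=0.229933
  +J: nom +6.400 → Σnom=-46.160; wc +0.340/-0.030 → slack +1.593/-1.363; half-tol=0.185, Σhalf²=0.264157
Nominal = -46.160. Worst-case = [-46.160 - 1.363, -46.160 + 1.593] = [-47.523, -44.567]. RSS = √0.264157 = 0.514.

nominal=-46.160 wc=[-47.523,-44.567] rss=0.514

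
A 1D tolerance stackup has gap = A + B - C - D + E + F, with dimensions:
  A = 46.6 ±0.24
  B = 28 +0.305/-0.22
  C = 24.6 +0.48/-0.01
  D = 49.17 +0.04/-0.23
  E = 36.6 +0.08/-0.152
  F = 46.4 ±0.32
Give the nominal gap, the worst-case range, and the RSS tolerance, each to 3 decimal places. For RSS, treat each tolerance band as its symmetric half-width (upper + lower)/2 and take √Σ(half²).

Stack each dimension's contribution:
  +A: nom +46.600 → Σnom=46.600; wc +0.240/-0.240 → slack +0.240/-0.240; half-tol=0.240, Σhalf²=0.057600
  +B: nom +28.000 → Σnom=74.600; wc +0.305/-0.220 → slack +0.545/-0.460; half-tol=0.263, Σhalf²=0.126506
  -C: nom -24.600 → Σnom=50.000; wc +0.010/-0.480 → slack +0.555/-0.940; half-tol=0.245, Σhalf²=0.186531
  -D: nom -49.170 → Σnom=0.830; wc +0.230/-0.040 → slack +0.785/-0.980; half-tol=0.135, Σhalf²=0.204756
  +E: nom +36.600 → Σnom=37.430; wc +0.080/-0.152 → slack +0.865/-1.132; half-tol=0.116, Σhalf²=0.218212
  +F: nom +46.400 → Σnom=83.830; wc +0.320/-0.320 → slack +1.185/-1.452; half-tol=0.320, Σhalf²=0.320612
Nominal = 83.830. Worst-case = [83.830 - 1.452, 83.830 + 1.185] = [82.378, 85.015]. RSS = √0.320612 = 0.566.

nominal=83.830 wc=[82.378,85.015] rss=0.566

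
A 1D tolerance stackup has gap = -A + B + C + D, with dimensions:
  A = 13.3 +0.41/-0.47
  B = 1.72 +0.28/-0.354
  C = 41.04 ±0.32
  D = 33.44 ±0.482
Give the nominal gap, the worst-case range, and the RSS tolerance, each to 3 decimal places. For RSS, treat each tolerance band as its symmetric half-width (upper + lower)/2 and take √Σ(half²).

nominal=62.900 wc=[61.334,64.452] rss=0.793

Stack each dimension's contribution:
  -A: nom -13.300 → Σnom=-13.300; wc +0.470/-0.410 → slack +0.470/-0.410; half-tol=0.440, Σhalf²=0.193600
  +B: nom +1.720 → Σnom=-11.580; wc +0.280/-0.354 → slack +0.750/-0.764; half-tol=0.317, Σhalf²=0.294089
  +C: nom +41.040 → Σnom=29.460; wc +0.320/-0.320 → slack +1.070/-1.084; half-tol=0.320, Σhalf²=0.396489
  +D: nom +33.440 → Σnom=62.900; wc +0.482/-0.482 → slack +1.552/-1.566; half-tol=0.482, Σhalf²=0.628813
Nominal = 62.900. Worst-case = [62.900 - 1.566, 62.900 + 1.552] = [61.334, 64.452]. RSS = √0.628813 = 0.793.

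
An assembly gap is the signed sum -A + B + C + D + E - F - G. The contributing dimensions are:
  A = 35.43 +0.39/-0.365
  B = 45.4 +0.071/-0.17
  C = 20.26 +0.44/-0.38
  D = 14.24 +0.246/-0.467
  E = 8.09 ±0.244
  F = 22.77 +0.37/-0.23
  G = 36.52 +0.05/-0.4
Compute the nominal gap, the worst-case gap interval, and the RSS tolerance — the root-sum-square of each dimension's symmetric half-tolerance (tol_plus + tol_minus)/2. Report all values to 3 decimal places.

nominal=-6.730 wc=[-8.801,-4.734] rss=0.808

Stack each dimension's contribution:
  -A: nom -35.430 → Σnom=-35.430; wc +0.365/-0.390 → slack +0.365/-0.390; half-tol=0.378, Σhalf²=0.142506
  +B: nom +45.400 → Σnom=9.970; wc +0.071/-0.170 → slack +0.436/-0.560; half-tol=0.120, Σhalf²=0.157027
  +C: nom +20.260 → Σnom=30.230; wc +0.440/-0.380 → slack +0.876/-0.940; half-tol=0.410, Σhalf²=0.325127
  +D: nom +14.240 → Σnom=44.470; wc +0.246/-0.467 → slack +1.122/-1.407; half-tol=0.357, Σhalf²=0.452219
  +E: nom +8.090 → Σnom=52.560; wc +0.244/-0.244 → slack +1.366/-1.651; half-tol=0.244, Σhalf²=0.511755
  -F: nom -22.770 → Σnom=29.790; wc +0.230/-0.370 → slack +1.596/-2.021; half-tol=0.300, Σhalf²=0.601755
  -G: nom -36.520 → Σnom=-6.730; wc +0.400/-0.050 → slack +1.996/-2.071; half-tol=0.225, Σhalf²=0.652380
Nominal = -6.730. Worst-case = [-6.730 - 2.071, -6.730 + 1.996] = [-8.801, -4.734]. RSS = √0.652380 = 0.808.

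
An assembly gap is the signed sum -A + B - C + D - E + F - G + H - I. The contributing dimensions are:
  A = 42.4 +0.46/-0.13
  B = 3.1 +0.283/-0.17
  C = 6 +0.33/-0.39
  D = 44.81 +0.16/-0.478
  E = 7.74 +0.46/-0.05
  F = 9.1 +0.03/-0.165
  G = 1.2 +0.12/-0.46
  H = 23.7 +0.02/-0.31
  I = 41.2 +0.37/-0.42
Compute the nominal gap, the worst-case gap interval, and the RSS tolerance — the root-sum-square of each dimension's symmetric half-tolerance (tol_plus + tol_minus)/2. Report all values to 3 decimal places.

Stack each dimension's contribution:
  -A: nom -42.400 → Σnom=-42.400; wc +0.130/-0.460 → slack +0.130/-0.460; half-tol=0.295, Σhalf²=0.087025
  +B: nom +3.100 → Σnom=-39.300; wc +0.283/-0.170 → slack +0.413/-0.630; half-tol=0.226, Σhalf²=0.138327
  -C: nom -6.000 → Σnom=-45.300; wc +0.390/-0.330 → slack +0.803/-0.960; half-tol=0.360, Σhalf²=0.267927
  +D: nom +44.810 → Σnom=-0.490; wc +0.160/-0.478 → slack +0.963/-1.438; half-tol=0.319, Σhalf²=0.369688
  -E: nom -7.740 → Σnom=-8.230; wc +0.050/-0.460 → slack +1.013/-1.898; half-tol=0.255, Σhalf²=0.434713
  +F: nom +9.100 → Σnom=0.870; wc +0.030/-0.165 → slack +1.043/-2.063; half-tol=0.098, Σhalf²=0.444219
  -G: nom -1.200 → Σnom=-0.330; wc +0.460/-0.120 → slack +1.503/-2.183; half-tol=0.290, Σhalf²=0.528320
  +H: nom +23.700 → Σnom=23.370; wc +0.020/-0.310 → slack +1.523/-2.493; half-tol=0.165, Σhalf²=0.555545
  -I: nom -41.200 → Σnom=-17.830; wc +0.420/-0.370 → slack +1.943/-2.863; half-tol=0.395, Σhalf²=0.711570
Nominal = -17.830. Worst-case = [-17.830 - 2.863, -17.830 + 1.943] = [-20.693, -15.887]. RSS = √0.711570 = 0.844.

nominal=-17.830 wc=[-20.693,-15.887] rss=0.844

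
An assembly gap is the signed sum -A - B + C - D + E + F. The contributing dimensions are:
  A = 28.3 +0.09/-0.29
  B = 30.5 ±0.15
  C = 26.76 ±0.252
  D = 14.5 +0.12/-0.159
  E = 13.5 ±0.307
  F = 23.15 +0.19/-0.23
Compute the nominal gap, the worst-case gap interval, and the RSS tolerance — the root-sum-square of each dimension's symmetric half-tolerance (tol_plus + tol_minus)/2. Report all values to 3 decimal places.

Stack each dimension's contribution:
  -A: nom -28.300 → Σnom=-28.300; wc +0.290/-0.090 → slack +0.290/-0.090; half-tol=0.190, Σhalf²=0.036100
  -B: nom -30.500 → Σnom=-58.800; wc +0.150/-0.150 → slack +0.440/-0.240; half-tol=0.150, Σhalf²=0.058600
  +C: nom +26.760 → Σnom=-32.040; wc +0.252/-0.252 → slack +0.692/-0.492; half-tol=0.252, Σhalf²=0.122104
  -D: nom -14.500 → Σnom=-46.540; wc +0.159/-0.120 → slack +0.851/-0.612; half-tol=0.140, Σhalf²=0.141564
  +E: nom +13.500 → Σnom=-33.040; wc +0.307/-0.307 → slack +1.158/-0.919; half-tol=0.307, Σhalf²=0.235813
  +F: nom +23.150 → Σnom=-9.890; wc +0.190/-0.230 → slack +1.348/-1.149; half-tol=0.210, Σhalf²=0.279913
Nominal = -9.890. Worst-case = [-9.890 - 1.149, -9.890 + 1.348] = [-11.039, -8.542]. RSS = √0.279913 = 0.529.

nominal=-9.890 wc=[-11.039,-8.542] rss=0.529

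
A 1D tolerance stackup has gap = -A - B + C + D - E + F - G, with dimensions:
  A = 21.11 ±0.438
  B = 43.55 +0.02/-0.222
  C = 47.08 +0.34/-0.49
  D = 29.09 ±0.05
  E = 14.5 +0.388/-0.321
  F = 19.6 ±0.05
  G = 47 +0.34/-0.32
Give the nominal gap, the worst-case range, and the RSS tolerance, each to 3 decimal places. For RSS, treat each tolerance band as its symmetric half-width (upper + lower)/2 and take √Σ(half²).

Stack each dimension's contribution:
  -A: nom -21.110 → Σnom=-21.110; wc +0.438/-0.438 → slack +0.438/-0.438; half-tol=0.438, Σhalf²=0.191844
  -B: nom -43.550 → Σnom=-64.660; wc +0.222/-0.020 → slack +0.660/-0.458; half-tol=0.121, Σhalf²=0.206485
  +C: nom +47.080 → Σnom=-17.580; wc +0.340/-0.490 → slack +1.000/-0.948; half-tol=0.415, Σhalf²=0.378710
  +D: nom +29.090 → Σnom=11.510; wc +0.050/-0.050 → slack +1.050/-0.998; half-tol=0.050, Σhalf²=0.381210
  -E: nom -14.500 → Σnom=-2.990; wc +0.321/-0.388 → slack +1.371/-1.386; half-tol=0.355, Σhalf²=0.506880
  +F: nom +19.600 → Σnom=16.610; wc +0.050/-0.050 → slack +1.421/-1.436; half-tol=0.050, Σhalf²=0.509380
  -G: nom -47.000 → Σnom=-30.390; wc +0.320/-0.340 → slack +1.741/-1.776; half-tol=0.330, Σhalf²=0.618280
Nominal = -30.390. Worst-case = [-30.390 - 1.776, -30.390 + 1.741] = [-32.166, -28.649]. RSS = √0.618280 = 0.786.

nominal=-30.390 wc=[-32.166,-28.649] rss=0.786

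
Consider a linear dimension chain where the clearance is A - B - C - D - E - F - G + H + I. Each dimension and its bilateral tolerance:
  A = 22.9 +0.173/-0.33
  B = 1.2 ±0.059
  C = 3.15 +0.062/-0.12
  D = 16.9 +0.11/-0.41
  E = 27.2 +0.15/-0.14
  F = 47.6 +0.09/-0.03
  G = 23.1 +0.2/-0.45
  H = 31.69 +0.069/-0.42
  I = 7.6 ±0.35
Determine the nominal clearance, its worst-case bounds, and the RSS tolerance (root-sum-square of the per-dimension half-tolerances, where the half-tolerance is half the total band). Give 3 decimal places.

nominal=-56.960 wc=[-58.731,-55.159] rss=0.675

Stack each dimension's contribution:
  +A: nom +22.900 → Σnom=22.900; wc +0.173/-0.330 → slack +0.173/-0.330; half-tol=0.252, Σhalf²=0.063252
  -B: nom -1.200 → Σnom=21.700; wc +0.059/-0.059 → slack +0.232/-0.389; half-tol=0.059, Σhalf²=0.066733
  -C: nom -3.150 → Σnom=18.550; wc +0.120/-0.062 → slack +0.352/-0.451; half-tol=0.091, Σhalf²=0.075014
  -D: nom -16.900 → Σnom=1.650; wc +0.410/-0.110 → slack +0.762/-0.561; half-tol=0.260, Σhalf²=0.142614
  -E: nom -27.200 → Σnom=-25.550; wc +0.140/-0.150 → slack +0.902/-0.711; half-tol=0.145, Σhalf²=0.163639
  -F: nom -47.600 → Σnom=-73.150; wc +0.030/-0.090 → slack +0.932/-0.801; half-tol=0.060, Σhalf²=0.167239
  -G: nom -23.100 → Σnom=-96.250; wc +0.450/-0.200 → slack +1.382/-1.001; half-tol=0.325, Σhalf²=0.272864
  +H: nom +31.690 → Σnom=-64.560; wc +0.069/-0.420 → slack +1.451/-1.421; half-tol=0.244, Σhalf²=0.332645
  +I: nom +7.600 → Σnom=-56.960; wc +0.350/-0.350 → slack +1.801/-1.771; half-tol=0.350, Σhalf²=0.455145
Nominal = -56.960. Worst-case = [-56.960 - 1.771, -56.960 + 1.801] = [-58.731, -55.159]. RSS = √0.455145 = 0.675.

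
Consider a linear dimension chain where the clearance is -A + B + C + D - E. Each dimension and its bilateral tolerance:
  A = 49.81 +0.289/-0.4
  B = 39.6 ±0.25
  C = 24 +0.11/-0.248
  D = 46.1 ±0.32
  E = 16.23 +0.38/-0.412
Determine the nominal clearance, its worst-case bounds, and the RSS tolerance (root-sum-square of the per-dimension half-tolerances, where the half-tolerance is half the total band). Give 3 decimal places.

nominal=43.660 wc=[42.173,45.152] rss=0.687

Stack each dimension's contribution:
  -A: nom -49.810 → Σnom=-49.810; wc +0.400/-0.289 → slack +0.400/-0.289; half-tol=0.345, Σhalf²=0.118680
  +B: nom +39.600 → Σnom=-10.210; wc +0.250/-0.250 → slack +0.650/-0.539; half-tol=0.250, Σhalf²=0.181180
  +C: nom +24.000 → Σnom=13.790; wc +0.110/-0.248 → slack +0.760/-0.787; half-tol=0.179, Σhalf²=0.213221
  +D: nom +46.100 → Σnom=59.890; wc +0.320/-0.320 → slack +1.080/-1.107; half-tol=0.320, Σhalf²=0.315621
  -E: nom -16.230 → Σnom=43.660; wc +0.412/-0.380 → slack +1.492/-1.487; half-tol=0.396, Σhalf²=0.472437
Nominal = 43.660. Worst-case = [43.660 - 1.487, 43.660 + 1.492] = [42.173, 45.152]. RSS = √0.472437 = 0.687.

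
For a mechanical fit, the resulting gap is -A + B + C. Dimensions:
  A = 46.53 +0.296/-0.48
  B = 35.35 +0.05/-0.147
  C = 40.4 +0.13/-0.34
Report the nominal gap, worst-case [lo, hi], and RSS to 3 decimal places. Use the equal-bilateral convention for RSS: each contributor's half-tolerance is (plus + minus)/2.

nominal=29.220 wc=[28.437,29.880] rss=0.464

Stack each dimension's contribution:
  -A: nom -46.530 → Σnom=-46.530; wc +0.480/-0.296 → slack +0.480/-0.296; half-tol=0.388, Σhalf²=0.150544
  +B: nom +35.350 → Σnom=-11.180; wc +0.050/-0.147 → slack +0.530/-0.443; half-tol=0.099, Σhalf²=0.160246
  +C: nom +40.400 → Σnom=29.220; wc +0.130/-0.340 → slack +0.660/-0.783; half-tol=0.235, Σhalf²=0.215471
Nominal = 29.220. Worst-case = [29.220 - 0.783, 29.220 + 0.660] = [28.437, 29.880]. RSS = √0.215471 = 0.464.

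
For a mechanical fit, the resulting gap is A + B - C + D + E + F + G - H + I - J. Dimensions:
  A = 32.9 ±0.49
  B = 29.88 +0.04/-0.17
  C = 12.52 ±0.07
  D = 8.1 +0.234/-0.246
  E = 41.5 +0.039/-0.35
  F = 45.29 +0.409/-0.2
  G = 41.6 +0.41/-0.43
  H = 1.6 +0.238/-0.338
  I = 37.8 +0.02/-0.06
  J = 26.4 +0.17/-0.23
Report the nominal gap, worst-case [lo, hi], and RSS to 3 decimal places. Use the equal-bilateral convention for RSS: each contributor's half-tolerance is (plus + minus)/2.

Stack each dimension's contribution:
  +A: nom +32.900 → Σnom=32.900; wc +0.490/-0.490 → slack +0.490/-0.490; half-tol=0.490, Σhalf²=0.240100
  +B: nom +29.880 → Σnom=62.780; wc +0.040/-0.170 → slack +0.530/-0.660; half-tol=0.105, Σhalf²=0.251125
  -C: nom -12.520 → Σnom=50.260; wc +0.070/-0.070 → slack +0.600/-0.730; half-tol=0.070, Σhalf²=0.256025
  +D: nom +8.100 → Σnom=58.360; wc +0.234/-0.246 → slack +0.834/-0.976; half-tol=0.240, Σhalf²=0.313625
  +E: nom +41.500 → Σnom=99.860; wc +0.039/-0.350 → slack +0.873/-1.326; half-tol=0.194, Σhalf²=0.351455
  +F: nom +45.290 → Σnom=145.150; wc +0.409/-0.200 → slack +1.282/-1.526; half-tol=0.304, Σhalf²=0.444176
  +G: nom +41.600 → Σnom=186.750; wc +0.410/-0.430 → slack +1.692/-1.956; half-tol=0.420, Σhalf²=0.620575
  -H: nom -1.600 → Σnom=185.150; wc +0.338/-0.238 → slack +2.030/-2.194; half-tol=0.288, Σhalf²=0.703519
  +I: nom +37.800 → Σnom=222.950; wc +0.020/-0.060 → slack +2.050/-2.254; half-tol=0.040, Σhalf²=0.705120
  -J: nom -26.400 → Σnom=196.550; wc +0.230/-0.170 → slack +2.280/-2.424; half-tol=0.200, Σhalf²=0.745120
Nominal = 196.550. Worst-case = [196.550 - 2.424, 196.550 + 2.280] = [194.126, 198.830]. RSS = √0.745120 = 0.863.

nominal=196.550 wc=[194.126,198.830] rss=0.863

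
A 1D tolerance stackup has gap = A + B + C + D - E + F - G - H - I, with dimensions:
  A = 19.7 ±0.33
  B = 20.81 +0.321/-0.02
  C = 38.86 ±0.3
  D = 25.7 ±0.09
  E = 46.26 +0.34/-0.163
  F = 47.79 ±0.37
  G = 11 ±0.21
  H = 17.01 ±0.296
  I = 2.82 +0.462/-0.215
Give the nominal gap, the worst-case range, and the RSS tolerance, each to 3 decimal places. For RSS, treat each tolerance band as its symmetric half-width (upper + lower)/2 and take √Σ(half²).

nominal=75.770 wc=[73.352,78.065] rss=0.826

Stack each dimension's contribution:
  +A: nom +19.700 → Σnom=19.700; wc +0.330/-0.330 → slack +0.330/-0.330; half-tol=0.330, Σhalf²=0.108900
  +B: nom +20.810 → Σnom=40.510; wc +0.321/-0.020 → slack +0.651/-0.350; half-tol=0.171, Σhalf²=0.137970
  +C: nom +38.860 → Σnom=79.370; wc +0.300/-0.300 → slack +0.951/-0.650; half-tol=0.300, Σhalf²=0.227970
  +D: nom +25.700 → Σnom=105.070; wc +0.090/-0.090 → slack +1.041/-0.740; half-tol=0.090, Σhalf²=0.236070
  -E: nom -46.260 → Σnom=58.810; wc +0.163/-0.340 → slack +1.204/-1.080; half-tol=0.252, Σhalf²=0.299322
  +F: nom +47.790 → Σnom=106.600; wc +0.370/-0.370 → slack +1.574/-1.450; half-tol=0.370, Σhalf²=0.436222
  -G: nom -11.000 → Σnom=95.600; wc +0.210/-0.210 → slack +1.784/-1.660; half-tol=0.210, Σhalf²=0.480322
  -H: nom -17.010 → Σnom=78.590; wc +0.296/-0.296 → slack +2.080/-1.956; half-tol=0.296, Σhalf²=0.567938
  -I: nom -2.820 → Σnom=75.770; wc +0.215/-0.462 → slack +2.295/-2.418; half-tol=0.339, Σhalf²=0.682521
Nominal = 75.770. Worst-case = [75.770 - 2.418, 75.770 + 2.295] = [73.352, 78.065]. RSS = √0.682521 = 0.826.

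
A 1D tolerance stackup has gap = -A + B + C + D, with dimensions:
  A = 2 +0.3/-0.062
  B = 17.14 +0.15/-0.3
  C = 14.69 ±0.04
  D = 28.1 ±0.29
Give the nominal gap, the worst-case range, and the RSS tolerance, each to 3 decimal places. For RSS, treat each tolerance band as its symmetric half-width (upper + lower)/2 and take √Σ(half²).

nominal=57.930 wc=[57.000,58.472] rss=0.411

Stack each dimension's contribution:
  -A: nom -2.000 → Σnom=-2.000; wc +0.062/-0.300 → slack +0.062/-0.300; half-tol=0.181, Σhalf²=0.032761
  +B: nom +17.140 → Σnom=15.140; wc +0.150/-0.300 → slack +0.212/-0.600; half-tol=0.225, Σhalf²=0.083386
  +C: nom +14.690 → Σnom=29.830; wc +0.040/-0.040 → slack +0.252/-0.640; half-tol=0.040, Σhalf²=0.084986
  +D: nom +28.100 → Σnom=57.930; wc +0.290/-0.290 → slack +0.542/-0.930; half-tol=0.290, Σhalf²=0.169086
Nominal = 57.930. Worst-case = [57.930 - 0.930, 57.930 + 0.542] = [57.000, 58.472]. RSS = √0.169086 = 0.411.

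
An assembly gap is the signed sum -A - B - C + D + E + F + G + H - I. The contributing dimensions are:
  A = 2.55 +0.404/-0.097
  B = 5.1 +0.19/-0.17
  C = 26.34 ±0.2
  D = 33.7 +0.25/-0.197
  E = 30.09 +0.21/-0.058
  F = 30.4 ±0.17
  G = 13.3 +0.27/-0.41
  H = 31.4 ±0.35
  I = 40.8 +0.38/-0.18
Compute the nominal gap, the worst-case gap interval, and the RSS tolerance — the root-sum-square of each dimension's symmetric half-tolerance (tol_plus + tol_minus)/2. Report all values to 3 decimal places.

nominal=64.100 wc=[61.741,65.997] rss=0.741

Stack each dimension's contribution:
  -A: nom -2.550 → Σnom=-2.550; wc +0.097/-0.404 → slack +0.097/-0.404; half-tol=0.251, Σhalf²=0.062750
  -B: nom -5.100 → Σnom=-7.650; wc +0.170/-0.190 → slack +0.267/-0.594; half-tol=0.180, Σhalf²=0.095150
  -C: nom -26.340 → Σnom=-33.990; wc +0.200/-0.200 → slack +0.467/-0.794; half-tol=0.200, Σhalf²=0.135150
  +D: nom +33.700 → Σnom=-0.290; wc +0.250/-0.197 → slack +0.717/-0.991; half-tol=0.224, Σhalf²=0.185103
  +E: nom +30.090 → Σnom=29.800; wc +0.210/-0.058 → slack +0.927/-1.049; half-tol=0.134, Σhalf²=0.203059
  +F: nom +30.400 → Σnom=60.200; wc +0.170/-0.170 → slack +1.097/-1.219; half-tol=0.170, Σhalf²=0.231959
  +G: nom +13.300 → Σnom=73.500; wc +0.270/-0.410 → slack +1.367/-1.629; half-tol=0.340, Σhalf²=0.347558
  +H: nom +31.400 → Σnom=104.900; wc +0.350/-0.350 → slack +1.717/-1.979; half-tol=0.350, Σhalf²=0.470058
  -I: nom -40.800 → Σnom=64.100; wc +0.180/-0.380 → slack +1.897/-2.359; half-tol=0.280, Σhalf²=0.548458
Nominal = 64.100. Worst-case = [64.100 - 2.359, 64.100 + 1.897] = [61.741, 65.997]. RSS = √0.548458 = 0.741.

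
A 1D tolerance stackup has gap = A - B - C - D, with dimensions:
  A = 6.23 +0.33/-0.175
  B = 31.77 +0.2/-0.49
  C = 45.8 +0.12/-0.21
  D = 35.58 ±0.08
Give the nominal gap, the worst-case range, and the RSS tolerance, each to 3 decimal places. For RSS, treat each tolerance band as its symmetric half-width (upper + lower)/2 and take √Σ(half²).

Stack each dimension's contribution:
  +A: nom +6.230 → Σnom=6.230; wc +0.330/-0.175 → slack +0.330/-0.175; half-tol=0.253, Σhalf²=0.063756
  -B: nom -31.770 → Σnom=-25.540; wc +0.490/-0.200 → slack +0.820/-0.375; half-tol=0.345, Σhalf²=0.182781
  -C: nom -45.800 → Σnom=-71.340; wc +0.210/-0.120 → slack +1.030/-0.495; half-tol=0.165, Σhalf²=0.210006
  -D: nom -35.580 → Σnom=-106.920; wc +0.080/-0.080 → slack +1.110/-0.575; half-tol=0.080, Σhalf²=0.216406
Nominal = -106.920. Worst-case = [-106.920 - 0.575, -106.920 + 1.110] = [-107.495, -105.810]. RSS = √0.216406 = 0.465.

nominal=-106.920 wc=[-107.495,-105.810] rss=0.465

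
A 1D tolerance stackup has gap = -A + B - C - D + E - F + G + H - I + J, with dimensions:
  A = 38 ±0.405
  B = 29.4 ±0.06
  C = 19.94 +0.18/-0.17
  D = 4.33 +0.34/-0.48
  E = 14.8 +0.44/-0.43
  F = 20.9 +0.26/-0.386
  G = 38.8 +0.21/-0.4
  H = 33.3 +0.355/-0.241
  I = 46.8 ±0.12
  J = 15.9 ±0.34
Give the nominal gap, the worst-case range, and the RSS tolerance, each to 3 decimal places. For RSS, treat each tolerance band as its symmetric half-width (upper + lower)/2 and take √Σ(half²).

nominal=2.230 wc=[-0.546,5.196] rss=0.986

Stack each dimension's contribution:
  -A: nom -38.000 → Σnom=-38.000; wc +0.405/-0.405 → slack +0.405/-0.405; half-tol=0.405, Σhalf²=0.164025
  +B: nom +29.400 → Σnom=-8.600; wc +0.060/-0.060 → slack +0.465/-0.465; half-tol=0.060, Σhalf²=0.167625
  -C: nom -19.940 → Σnom=-28.540; wc +0.170/-0.180 → slack +0.635/-0.645; half-tol=0.175, Σhalf²=0.198250
  -D: nom -4.330 → Σnom=-32.870; wc +0.480/-0.340 → slack +1.115/-0.985; half-tol=0.410, Σhalf²=0.366350
  +E: nom +14.800 → Σnom=-18.070; wc +0.440/-0.430 → slack +1.555/-1.415; half-tol=0.435, Σhalf²=0.555575
  -F: nom -20.900 → Σnom=-38.970; wc +0.386/-0.260 → slack +1.941/-1.675; half-tol=0.323, Σhalf²=0.659904
  +G: nom +38.800 → Σnom=-0.170; wc +0.210/-0.400 → slack +2.151/-2.075; half-tol=0.305, Σhalf²=0.752929
  +H: nom +33.300 → Σnom=33.130; wc +0.355/-0.241 → slack +2.506/-2.316; half-tol=0.298, Σhalf²=0.841733
  -I: nom -46.800 → Σnom=-13.670; wc +0.120/-0.120 → slack +2.626/-2.436; half-tol=0.120, Σhalf²=0.856133
  +J: nom +15.900 → Σnom=2.230; wc +0.340/-0.340 → slack +2.966/-2.776; half-tol=0.340, Σhalf²=0.971733
Nominal = 2.230. Worst-case = [2.230 - 2.776, 2.230 + 2.966] = [-0.546, 5.196]. RSS = √0.971733 = 0.986.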